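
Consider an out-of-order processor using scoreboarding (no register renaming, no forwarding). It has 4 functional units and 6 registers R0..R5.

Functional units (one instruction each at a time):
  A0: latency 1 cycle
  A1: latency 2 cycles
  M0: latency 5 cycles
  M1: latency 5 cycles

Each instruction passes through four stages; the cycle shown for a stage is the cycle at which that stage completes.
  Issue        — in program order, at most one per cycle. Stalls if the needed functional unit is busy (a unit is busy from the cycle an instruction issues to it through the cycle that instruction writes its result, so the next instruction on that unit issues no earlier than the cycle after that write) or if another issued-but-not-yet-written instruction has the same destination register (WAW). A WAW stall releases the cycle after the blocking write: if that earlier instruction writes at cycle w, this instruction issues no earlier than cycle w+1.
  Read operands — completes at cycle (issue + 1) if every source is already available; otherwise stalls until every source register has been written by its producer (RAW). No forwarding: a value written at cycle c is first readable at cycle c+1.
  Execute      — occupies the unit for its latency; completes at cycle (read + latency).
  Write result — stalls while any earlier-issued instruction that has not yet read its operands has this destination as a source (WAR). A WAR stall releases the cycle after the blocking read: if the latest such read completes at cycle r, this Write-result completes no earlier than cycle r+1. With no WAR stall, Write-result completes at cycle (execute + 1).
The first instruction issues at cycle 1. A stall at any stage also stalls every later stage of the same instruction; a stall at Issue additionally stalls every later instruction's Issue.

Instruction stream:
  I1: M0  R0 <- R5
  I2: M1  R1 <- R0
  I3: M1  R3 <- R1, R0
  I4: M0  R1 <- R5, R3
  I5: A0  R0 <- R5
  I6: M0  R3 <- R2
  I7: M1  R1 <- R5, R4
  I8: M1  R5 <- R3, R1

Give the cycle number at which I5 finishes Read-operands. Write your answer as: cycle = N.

cycle = 19

  I1 | 1 | 2 | 7 | 8
  I2 | 2 | 9 | 14 | 15   RAW R0: wait I1 write@8
  I3 | 16 | 17 | 22 | 23   struct: M1 busy until I2 writes@15
  I4 | 17 | 24 | 29 | 30   RAW R3: wait I3 write@23
  I5 | 18 | 19 | 20 | 21
  I6 | 31 | 32 | 37 | 38   struct: M0 busy until I4 writes@30
  I7 | 32 | 33 | 38 | 39
  I8 | 40 | 41 | 46 | 47   struct: M1 busy until I7 writes@39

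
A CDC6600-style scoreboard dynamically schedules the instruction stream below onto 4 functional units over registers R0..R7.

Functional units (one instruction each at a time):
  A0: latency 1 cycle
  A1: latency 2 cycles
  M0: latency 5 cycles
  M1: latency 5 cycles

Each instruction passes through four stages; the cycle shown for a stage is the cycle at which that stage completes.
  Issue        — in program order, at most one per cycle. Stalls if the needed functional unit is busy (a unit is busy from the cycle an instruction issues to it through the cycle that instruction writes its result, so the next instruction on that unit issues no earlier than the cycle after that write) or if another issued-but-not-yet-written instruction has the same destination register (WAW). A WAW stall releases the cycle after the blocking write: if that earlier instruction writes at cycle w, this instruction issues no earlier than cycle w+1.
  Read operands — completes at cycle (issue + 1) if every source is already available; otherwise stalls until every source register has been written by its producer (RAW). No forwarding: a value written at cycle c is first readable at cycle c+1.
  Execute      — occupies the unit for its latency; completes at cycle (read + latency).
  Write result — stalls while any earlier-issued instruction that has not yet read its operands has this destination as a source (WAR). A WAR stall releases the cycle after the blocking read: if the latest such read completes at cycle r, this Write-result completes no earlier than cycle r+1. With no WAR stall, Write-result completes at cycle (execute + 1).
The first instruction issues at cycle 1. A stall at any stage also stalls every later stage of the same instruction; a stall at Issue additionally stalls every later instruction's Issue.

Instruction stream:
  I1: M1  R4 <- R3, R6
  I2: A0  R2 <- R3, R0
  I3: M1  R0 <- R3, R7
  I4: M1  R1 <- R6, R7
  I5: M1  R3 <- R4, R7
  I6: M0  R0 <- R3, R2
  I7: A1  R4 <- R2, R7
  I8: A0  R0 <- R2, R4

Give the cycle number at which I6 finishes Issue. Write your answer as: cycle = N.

cycle = 26

[1] I1→M1
[2] I1 RO; I2→A0
[3] I2 RO
[4] I2 EX
[5] I2 WR R2
[7] I1 EX
[8] I1 WR R4
[9] I3→M1
[10] I3 RO
[15] I3 EX
[16] I3 WR R0
[17] I4→M1
[18] I4 RO
[23] I4 EX
[24] I4 WR R1
[25] I5→M1
[26] I5 RO; I6→M0
[27] I7→A1
[28] I7 RO
[30] I7 EX
[31] I5 EX; I7 WR R4
[32] I5 WR R3
[33] I6 RO
[38] I6 EX
[39] I6 WR R0
[40] I8→A0
[41] I8 RO
[42] I8 EX
[43] I8 WR R0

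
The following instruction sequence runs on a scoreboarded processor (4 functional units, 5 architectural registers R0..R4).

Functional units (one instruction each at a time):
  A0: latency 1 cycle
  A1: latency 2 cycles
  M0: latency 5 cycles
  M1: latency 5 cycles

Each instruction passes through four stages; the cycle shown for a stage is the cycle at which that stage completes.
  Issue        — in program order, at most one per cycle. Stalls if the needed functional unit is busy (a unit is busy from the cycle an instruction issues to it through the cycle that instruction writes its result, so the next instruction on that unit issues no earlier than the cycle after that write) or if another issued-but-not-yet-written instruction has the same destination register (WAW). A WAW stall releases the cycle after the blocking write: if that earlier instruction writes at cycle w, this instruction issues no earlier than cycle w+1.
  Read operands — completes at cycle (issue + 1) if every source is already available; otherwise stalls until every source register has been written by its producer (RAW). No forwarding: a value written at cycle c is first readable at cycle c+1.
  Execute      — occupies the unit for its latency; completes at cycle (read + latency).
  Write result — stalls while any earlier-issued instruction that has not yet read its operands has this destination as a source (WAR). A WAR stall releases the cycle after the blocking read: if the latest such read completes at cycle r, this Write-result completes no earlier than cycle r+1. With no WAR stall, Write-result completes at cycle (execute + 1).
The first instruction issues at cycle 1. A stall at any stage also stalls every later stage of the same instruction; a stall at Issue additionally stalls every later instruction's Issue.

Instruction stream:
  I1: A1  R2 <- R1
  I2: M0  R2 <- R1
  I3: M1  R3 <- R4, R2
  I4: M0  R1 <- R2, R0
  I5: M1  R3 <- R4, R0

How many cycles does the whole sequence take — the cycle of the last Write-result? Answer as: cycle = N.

[I1] 1/2/4/5
[I2] 6/7/12/13  (WAW R2: wait I1 write@5)
[I3] 7/14/19/20  (RAW R2: wait I2 write@13)
[I4] 14/15/20/21  (struct: M0 busy until I2 writes@13)
[I5] 21/22/27/28  (struct: M1 busy until I3 writes@20)

cycle = 28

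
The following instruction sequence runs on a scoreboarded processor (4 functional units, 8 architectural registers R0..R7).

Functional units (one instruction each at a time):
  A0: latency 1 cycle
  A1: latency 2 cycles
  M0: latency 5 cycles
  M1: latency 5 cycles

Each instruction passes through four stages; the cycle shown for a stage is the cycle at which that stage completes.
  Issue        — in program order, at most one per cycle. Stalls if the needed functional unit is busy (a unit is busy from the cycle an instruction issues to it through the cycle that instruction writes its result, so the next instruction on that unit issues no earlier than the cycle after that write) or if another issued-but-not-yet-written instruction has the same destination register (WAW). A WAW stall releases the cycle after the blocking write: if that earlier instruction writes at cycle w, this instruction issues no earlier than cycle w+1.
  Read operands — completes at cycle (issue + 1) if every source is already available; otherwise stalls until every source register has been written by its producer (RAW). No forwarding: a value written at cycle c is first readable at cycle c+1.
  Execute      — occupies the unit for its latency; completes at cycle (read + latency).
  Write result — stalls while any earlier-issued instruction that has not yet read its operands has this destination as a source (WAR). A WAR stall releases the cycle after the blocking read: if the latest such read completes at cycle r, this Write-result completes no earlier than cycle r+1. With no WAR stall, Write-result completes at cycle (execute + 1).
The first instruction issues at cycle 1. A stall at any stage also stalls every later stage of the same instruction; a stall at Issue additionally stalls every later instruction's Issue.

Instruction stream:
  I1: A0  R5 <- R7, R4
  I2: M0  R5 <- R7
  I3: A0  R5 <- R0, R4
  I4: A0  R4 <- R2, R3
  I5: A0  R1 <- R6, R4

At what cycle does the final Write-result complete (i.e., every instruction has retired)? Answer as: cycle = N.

cycle = 24

t=1  I1→A0
t=2  I1 RO
t=3  I1 EX
t=4  I1 WR R5
t=5  I2→M0
t=6  I2 RO
t=11  I2 EX
t=12  I2 WR R5
t=13  I3→A0
t=14  I3 RO
t=15  I3 EX
t=16  I3 WR R5
t=17  I4→A0
t=18  I4 RO
t=19  I4 EX
t=20  I4 WR R4
t=21  I5→A0
t=22  I5 RO
t=23  I5 EX
t=24  I5 WR R1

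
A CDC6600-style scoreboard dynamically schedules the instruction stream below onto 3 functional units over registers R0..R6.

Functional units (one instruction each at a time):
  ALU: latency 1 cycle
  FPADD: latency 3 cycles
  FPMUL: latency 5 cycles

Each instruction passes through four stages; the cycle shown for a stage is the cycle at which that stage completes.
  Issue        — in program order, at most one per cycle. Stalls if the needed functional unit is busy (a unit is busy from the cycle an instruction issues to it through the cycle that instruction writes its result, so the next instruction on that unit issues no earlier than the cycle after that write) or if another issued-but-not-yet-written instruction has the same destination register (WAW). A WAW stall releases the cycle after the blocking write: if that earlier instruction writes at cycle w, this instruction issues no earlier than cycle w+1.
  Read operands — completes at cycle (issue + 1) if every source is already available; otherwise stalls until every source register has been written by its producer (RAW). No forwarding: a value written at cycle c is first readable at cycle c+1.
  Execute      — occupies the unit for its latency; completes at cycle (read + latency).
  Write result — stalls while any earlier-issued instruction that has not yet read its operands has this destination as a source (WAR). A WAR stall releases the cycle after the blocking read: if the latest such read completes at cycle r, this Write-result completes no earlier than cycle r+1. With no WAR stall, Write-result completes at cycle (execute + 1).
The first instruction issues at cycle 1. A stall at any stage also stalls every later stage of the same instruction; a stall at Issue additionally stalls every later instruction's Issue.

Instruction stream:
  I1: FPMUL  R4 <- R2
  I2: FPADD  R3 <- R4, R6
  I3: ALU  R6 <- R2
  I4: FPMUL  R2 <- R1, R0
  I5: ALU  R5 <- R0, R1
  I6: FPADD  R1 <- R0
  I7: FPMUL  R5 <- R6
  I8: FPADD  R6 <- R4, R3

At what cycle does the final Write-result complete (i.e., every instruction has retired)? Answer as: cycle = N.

cycle 1: I1 dispatched to FPMUL
cycle 2: I1 operands ready, I2 dispatched to FPADD
cycle 3: I3 dispatched to ALU
cycle 4: I3 operands ready
cycle 5: I3 complete
cycle 7: I1 complete
cycle 8: R4←I1
cycle 9: I2 operands ready, I4 dispatched to FPMUL
cycle 10: R6←I3, I4 operands ready
cycle 11: I5 dispatched to ALU
cycle 12: I2 complete, I5 operands ready
cycle 13: R3←I2, I5 complete
cycle 14: R5←I5, I6 dispatched to FPADD
cycle 15: I4 complete, I6 operands ready
cycle 16: R2←I4
cycle 17: I7 dispatched to FPMUL
cycle 18: I6 complete, I7 operands ready
cycle 19: R1←I6
cycle 20: I8 dispatched to FPADD
cycle 21: I8 operands ready
cycle 23: I7 complete
cycle 24: R5←I7, I8 complete
cycle 25: R6←I8

cycle = 25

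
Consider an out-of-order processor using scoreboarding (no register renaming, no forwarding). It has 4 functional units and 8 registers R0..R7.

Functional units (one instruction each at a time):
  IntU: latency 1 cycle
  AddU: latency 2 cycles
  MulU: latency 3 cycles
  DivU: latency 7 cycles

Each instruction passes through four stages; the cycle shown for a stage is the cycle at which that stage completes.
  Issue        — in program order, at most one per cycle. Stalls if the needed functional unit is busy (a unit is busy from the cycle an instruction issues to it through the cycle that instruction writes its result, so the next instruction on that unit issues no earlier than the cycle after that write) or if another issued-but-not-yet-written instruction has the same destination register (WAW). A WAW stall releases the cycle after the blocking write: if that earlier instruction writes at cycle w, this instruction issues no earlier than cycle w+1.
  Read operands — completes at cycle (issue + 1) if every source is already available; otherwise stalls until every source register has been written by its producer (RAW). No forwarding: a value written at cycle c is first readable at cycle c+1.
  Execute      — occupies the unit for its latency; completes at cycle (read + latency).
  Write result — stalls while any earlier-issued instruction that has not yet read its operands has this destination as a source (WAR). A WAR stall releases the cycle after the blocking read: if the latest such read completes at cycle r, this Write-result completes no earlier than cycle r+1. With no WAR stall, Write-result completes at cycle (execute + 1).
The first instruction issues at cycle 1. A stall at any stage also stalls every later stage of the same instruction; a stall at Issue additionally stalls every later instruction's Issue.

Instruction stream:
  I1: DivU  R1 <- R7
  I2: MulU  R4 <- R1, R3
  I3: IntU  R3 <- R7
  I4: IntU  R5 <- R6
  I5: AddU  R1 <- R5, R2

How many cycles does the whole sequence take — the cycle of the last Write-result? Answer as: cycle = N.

I1: IS=1 RO=2 EX=9 WR=10
I2: IS=2 RO=11 EX=14 WR=15  [RAW R1: wait I1 write@10]
I3: IS=3 RO=4 EX=5 WR=12  [WAR R3: wait I2 read@11]
I4: IS=13 RO=14 EX=15 WR=16  [struct: IntU busy until I3 writes@12]
I5: IS=14 RO=17 EX=19 WR=20  [RAW R5: wait I4 write@16]

cycle = 20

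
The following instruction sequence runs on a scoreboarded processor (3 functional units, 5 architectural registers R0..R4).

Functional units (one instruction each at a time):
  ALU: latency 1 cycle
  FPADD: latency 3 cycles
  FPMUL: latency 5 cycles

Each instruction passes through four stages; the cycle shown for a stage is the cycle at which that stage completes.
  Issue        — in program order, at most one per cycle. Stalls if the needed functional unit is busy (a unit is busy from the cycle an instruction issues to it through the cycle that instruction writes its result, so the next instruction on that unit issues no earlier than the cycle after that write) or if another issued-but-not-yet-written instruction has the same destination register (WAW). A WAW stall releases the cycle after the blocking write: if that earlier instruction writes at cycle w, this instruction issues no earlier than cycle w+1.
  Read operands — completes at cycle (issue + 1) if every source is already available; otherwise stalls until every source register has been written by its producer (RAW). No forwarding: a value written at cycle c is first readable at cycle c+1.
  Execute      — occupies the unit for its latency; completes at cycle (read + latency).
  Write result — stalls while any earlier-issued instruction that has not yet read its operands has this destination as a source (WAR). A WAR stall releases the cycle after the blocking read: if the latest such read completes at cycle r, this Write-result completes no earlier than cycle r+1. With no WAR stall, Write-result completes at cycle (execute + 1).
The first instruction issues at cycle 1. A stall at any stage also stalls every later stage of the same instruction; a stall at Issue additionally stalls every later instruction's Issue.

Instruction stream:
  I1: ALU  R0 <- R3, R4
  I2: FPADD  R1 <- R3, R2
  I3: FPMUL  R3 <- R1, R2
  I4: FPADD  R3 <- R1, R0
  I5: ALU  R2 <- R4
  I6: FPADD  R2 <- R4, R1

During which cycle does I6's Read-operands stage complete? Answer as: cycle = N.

I1  is:1  ro:2  ex:3  wr:4
I2  is:2  ro:3  ex:6  wr:7
I3  is:3  ro:8  ex:13  wr:14  — RAW R1: wait I2 write@7
I4  is:15  ro:16  ex:19  wr:20  — WAW R3: wait I3 write@14
I5  is:16  ro:17  ex:18  wr:19
I6  is:21  ro:22  ex:25  wr:26  — struct: FPADD busy until I4 writes@20

cycle = 22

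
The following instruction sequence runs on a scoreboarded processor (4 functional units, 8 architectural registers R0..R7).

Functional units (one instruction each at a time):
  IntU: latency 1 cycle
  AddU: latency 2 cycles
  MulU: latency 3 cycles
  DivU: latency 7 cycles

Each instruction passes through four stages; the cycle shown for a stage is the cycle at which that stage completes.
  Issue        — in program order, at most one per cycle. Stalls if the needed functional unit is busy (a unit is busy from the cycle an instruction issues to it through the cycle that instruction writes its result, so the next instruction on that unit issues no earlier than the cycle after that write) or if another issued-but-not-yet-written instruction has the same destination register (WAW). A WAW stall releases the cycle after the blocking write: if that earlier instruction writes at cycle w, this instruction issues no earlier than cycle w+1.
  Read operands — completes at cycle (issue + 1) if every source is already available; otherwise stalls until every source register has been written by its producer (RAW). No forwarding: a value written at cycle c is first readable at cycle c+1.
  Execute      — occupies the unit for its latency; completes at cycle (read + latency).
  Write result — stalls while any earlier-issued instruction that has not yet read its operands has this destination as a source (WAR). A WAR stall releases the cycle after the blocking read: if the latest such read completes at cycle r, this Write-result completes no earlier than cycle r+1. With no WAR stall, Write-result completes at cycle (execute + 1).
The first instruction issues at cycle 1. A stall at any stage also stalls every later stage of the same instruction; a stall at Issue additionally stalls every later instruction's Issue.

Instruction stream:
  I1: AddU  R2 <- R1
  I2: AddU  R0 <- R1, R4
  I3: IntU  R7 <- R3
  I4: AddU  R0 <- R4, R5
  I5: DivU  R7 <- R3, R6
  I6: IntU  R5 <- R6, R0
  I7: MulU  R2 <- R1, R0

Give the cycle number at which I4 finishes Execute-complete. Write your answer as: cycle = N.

t=1  I1 issues→AddU
t=2  I1 reads
t=4  I1 exec-done
t=5  I1 writes R2
t=6  I2 issues→AddU
t=7  I2 reads; I3 issues→IntU
t=8  I3 reads
t=9  I2 exec-done; I3 exec-done
t=10  I2 writes R0; I3 writes R7
t=11  I4 issues→AddU
t=12  I4 reads; I5 issues→DivU
t=13  I5 reads; I6 issues→IntU
t=14  I4 exec-done; I7 issues→MulU
t=15  I4 writes R0
t=16  I6 reads; I7 reads
t=17  I6 exec-done
t=18  I6 writes R5
t=19  I7 exec-done
t=20  I5 exec-done; I7 writes R2
t=21  I5 writes R7

cycle = 14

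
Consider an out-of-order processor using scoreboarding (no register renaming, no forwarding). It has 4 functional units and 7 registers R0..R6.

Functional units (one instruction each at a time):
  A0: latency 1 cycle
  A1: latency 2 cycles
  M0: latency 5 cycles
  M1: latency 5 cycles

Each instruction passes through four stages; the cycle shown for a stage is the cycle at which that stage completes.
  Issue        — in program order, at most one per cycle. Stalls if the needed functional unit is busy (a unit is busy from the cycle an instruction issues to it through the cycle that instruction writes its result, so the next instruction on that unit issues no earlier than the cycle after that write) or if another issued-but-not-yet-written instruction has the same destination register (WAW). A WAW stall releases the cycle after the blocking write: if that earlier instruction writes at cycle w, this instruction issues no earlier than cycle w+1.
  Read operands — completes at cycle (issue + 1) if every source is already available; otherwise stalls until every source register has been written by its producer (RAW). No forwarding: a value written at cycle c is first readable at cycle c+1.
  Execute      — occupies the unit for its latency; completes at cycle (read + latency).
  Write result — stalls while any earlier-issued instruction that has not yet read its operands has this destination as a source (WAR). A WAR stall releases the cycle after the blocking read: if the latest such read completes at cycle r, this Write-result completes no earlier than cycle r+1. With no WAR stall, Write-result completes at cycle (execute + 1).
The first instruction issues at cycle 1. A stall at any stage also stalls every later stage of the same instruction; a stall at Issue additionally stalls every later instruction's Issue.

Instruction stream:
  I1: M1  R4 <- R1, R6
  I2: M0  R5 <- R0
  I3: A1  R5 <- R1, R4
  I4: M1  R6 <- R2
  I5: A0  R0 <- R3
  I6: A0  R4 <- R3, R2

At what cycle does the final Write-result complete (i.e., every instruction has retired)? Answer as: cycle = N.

cycle = 19

c1: I1→M1
c2: I1 RO | I2→M0
c3: I2 RO
c7: I1 EX
c8: I1 WR R4 | I2 EX
c9: I2 WR R5
c10: I3→A1
c11: I3 RO | I4→M1
c12: I4 RO | I5→A0
c13: I3 EX | I5 RO
c14: I3 WR R5 | I5 EX
c15: I5 WR R0
c16: I6→A0
c17: I4 EX | I6 RO
c18: I4 WR R6 | I6 EX
c19: I6 WR R4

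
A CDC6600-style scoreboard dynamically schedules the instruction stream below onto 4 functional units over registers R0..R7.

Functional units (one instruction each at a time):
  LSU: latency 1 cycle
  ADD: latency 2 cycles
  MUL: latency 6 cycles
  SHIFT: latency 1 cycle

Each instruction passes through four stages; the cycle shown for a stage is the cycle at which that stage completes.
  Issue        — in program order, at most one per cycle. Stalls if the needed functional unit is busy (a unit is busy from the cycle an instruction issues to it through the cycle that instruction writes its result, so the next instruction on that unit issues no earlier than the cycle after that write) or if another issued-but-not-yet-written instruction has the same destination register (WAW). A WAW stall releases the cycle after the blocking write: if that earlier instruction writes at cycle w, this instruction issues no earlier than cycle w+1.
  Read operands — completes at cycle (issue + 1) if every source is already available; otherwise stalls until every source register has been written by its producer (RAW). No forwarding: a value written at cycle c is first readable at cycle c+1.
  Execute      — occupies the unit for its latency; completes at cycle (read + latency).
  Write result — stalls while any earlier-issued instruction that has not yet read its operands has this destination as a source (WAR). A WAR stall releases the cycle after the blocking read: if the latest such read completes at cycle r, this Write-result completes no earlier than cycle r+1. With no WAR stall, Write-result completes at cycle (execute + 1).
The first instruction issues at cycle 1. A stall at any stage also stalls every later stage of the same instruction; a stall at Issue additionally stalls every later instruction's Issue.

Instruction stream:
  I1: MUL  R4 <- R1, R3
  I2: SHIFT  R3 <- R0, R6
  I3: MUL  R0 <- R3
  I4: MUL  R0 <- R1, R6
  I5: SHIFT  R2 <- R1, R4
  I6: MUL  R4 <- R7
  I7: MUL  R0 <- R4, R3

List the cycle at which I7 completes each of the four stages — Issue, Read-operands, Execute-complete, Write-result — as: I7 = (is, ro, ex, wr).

I1 -> (1, 2, 8, 9)
I2 -> (2, 3, 4, 5)
I3 -> (10, 11, 17, 18)  // struct: MUL busy until I1 writes@9
I4 -> (19, 20, 26, 27)  // struct: MUL busy until I3 writes@18
I5 -> (20, 21, 22, 23)
I6 -> (28, 29, 35, 36)  // struct: MUL busy until I4 writes@27
I7 -> (37, 38, 44, 45)  // struct: MUL busy until I6 writes@36

I7 = (37, 38, 44, 45)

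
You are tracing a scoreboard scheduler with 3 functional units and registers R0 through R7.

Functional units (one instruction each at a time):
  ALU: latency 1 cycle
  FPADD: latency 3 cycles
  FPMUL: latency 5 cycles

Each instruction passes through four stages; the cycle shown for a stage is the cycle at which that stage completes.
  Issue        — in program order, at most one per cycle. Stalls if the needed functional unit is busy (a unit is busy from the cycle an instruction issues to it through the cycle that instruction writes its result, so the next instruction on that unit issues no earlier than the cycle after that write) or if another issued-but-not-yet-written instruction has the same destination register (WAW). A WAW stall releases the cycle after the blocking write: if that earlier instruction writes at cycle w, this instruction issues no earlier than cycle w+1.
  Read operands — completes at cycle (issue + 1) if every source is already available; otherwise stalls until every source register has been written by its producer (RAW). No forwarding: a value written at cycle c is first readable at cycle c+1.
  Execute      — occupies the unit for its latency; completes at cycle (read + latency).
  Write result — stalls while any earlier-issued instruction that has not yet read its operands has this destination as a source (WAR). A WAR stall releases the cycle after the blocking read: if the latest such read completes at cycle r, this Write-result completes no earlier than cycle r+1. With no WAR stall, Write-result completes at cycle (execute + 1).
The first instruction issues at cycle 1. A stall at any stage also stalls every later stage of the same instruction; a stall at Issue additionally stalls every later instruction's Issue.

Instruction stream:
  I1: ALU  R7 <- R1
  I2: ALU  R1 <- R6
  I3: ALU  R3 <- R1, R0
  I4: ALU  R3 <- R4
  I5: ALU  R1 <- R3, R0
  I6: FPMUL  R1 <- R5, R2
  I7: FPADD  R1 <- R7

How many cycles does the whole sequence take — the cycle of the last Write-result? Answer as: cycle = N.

cycle = 34

I1  is:1  ro:2  ex:3  wr:4
I2  is:5  ro:6  ex:7  wr:8  — struct: ALU busy until I1 writes@4
I3  is:9  ro:10  ex:11  wr:12  — struct: ALU busy until I2 writes@8
I4  is:13  ro:14  ex:15  wr:16  — struct: ALU busy until I3 writes@12
I5  is:17  ro:18  ex:19  wr:20  — struct: ALU busy until I4 writes@16
I6  is:21  ro:22  ex:27  wr:28  — WAW R1: wait I5 write@20
I7  is:29  ro:30  ex:33  wr:34  — WAW R1: wait I6 write@28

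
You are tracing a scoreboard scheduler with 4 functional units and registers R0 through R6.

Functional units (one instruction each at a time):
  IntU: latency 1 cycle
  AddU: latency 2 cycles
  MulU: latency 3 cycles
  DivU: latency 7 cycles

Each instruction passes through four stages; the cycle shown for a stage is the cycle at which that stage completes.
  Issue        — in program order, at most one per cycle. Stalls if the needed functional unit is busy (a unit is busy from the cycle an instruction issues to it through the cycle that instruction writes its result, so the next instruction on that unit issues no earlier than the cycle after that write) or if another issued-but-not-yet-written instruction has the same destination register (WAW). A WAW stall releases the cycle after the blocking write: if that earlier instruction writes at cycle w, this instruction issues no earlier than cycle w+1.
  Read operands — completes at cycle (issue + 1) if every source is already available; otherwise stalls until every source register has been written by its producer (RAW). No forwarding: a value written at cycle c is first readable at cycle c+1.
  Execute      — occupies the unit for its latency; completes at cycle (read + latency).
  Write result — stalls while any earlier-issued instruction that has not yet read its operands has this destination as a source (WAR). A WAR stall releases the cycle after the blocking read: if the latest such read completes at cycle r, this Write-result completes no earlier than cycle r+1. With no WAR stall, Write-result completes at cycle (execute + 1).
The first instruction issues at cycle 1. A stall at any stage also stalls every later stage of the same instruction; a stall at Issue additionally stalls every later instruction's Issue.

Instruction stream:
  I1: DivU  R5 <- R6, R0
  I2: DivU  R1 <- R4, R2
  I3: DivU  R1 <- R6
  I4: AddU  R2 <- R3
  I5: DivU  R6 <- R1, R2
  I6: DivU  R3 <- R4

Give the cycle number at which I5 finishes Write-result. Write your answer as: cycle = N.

cycle = 40

[I1] 1/2/9/10
[I2] 11/12/19/20  (struct: DivU busy until I1 writes@10)
[I3] 21/22/29/30  (struct: DivU busy until I2 writes@20)
[I4] 22/23/25/26
[I5] 31/32/39/40  (struct: DivU busy until I3 writes@30)
[I6] 41/42/49/50  (struct: DivU busy until I5 writes@40)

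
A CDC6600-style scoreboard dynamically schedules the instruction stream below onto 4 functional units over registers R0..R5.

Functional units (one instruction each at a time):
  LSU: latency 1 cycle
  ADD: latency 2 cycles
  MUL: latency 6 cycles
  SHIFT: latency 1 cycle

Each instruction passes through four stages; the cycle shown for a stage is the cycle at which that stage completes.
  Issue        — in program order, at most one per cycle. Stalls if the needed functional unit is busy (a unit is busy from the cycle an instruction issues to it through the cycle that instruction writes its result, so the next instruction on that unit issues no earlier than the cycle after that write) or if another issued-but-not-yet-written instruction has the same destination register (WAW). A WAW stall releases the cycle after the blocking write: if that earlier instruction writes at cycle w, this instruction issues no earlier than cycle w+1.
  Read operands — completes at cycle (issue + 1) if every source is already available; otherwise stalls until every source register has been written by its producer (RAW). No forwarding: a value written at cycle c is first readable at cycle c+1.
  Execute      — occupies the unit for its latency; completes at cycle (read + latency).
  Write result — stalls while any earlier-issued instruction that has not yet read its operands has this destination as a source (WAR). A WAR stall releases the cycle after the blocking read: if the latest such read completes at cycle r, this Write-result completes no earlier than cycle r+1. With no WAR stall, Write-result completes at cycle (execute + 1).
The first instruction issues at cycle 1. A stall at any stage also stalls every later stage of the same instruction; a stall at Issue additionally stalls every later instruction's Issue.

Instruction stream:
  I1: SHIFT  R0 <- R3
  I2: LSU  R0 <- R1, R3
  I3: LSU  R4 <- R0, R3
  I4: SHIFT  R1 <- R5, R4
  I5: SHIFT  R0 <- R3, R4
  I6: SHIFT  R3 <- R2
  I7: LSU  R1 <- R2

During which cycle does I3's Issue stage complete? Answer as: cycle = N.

cycle = 9

c1: I1→SHIFT
c2: I1 RO
c3: I1 EX
c4: I1 WR R0
c5: I2→LSU
c6: I2 RO
c7: I2 EX
c8: I2 WR R0
c9: I3→LSU
c10: I3 RO; I4→SHIFT
c11: I3 EX
c12: I3 WR R4
c13: I4 RO
c14: I4 EX
c15: I4 WR R1
c16: I5→SHIFT
c17: I5 RO
c18: I5 EX
c19: I5 WR R0
c20: I6→SHIFT
c21: I6 RO; I7→LSU
c22: I6 EX; I7 RO
c23: I6 WR R3; I7 EX
c24: I7 WR R1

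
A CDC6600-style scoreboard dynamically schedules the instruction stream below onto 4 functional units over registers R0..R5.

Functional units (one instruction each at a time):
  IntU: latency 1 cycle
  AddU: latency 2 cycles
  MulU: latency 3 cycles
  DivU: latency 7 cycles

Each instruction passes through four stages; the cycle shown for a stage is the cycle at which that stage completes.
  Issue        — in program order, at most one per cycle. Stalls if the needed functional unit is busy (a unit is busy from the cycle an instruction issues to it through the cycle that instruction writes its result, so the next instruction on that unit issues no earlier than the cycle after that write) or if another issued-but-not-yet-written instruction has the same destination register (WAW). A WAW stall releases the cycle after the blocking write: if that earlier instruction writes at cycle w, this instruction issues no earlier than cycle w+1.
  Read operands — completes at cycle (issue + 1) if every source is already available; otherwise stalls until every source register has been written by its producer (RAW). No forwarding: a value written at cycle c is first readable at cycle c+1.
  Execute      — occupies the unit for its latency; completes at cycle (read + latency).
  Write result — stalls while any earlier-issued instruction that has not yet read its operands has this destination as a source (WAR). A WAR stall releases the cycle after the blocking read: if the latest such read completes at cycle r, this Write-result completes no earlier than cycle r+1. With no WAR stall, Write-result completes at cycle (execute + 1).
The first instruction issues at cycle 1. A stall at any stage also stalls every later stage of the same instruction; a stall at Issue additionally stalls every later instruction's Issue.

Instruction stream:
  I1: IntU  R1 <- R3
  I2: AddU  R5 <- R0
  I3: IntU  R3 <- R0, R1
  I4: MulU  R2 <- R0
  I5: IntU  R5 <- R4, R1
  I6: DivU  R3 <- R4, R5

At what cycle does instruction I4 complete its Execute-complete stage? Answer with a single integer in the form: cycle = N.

cycle = 10

cycle 1: I1→IntU
cycle 2: I1 RO · I2→AddU
cycle 3: I1 EX · I2 RO
cycle 4: I1 WR R1
cycle 5: I2 EX · I3→IntU
cycle 6: I2 WR R5 · I3 RO · I4→MulU
cycle 7: I3 EX · I4 RO
cycle 8: I3 WR R3
cycle 9: I5→IntU
cycle 10: I4 EX · I5 RO · I6→DivU
cycle 11: I4 WR R2 · I5 EX
cycle 12: I5 WR R5
cycle 13: I6 RO
cycle 20: I6 EX
cycle 21: I6 WR R3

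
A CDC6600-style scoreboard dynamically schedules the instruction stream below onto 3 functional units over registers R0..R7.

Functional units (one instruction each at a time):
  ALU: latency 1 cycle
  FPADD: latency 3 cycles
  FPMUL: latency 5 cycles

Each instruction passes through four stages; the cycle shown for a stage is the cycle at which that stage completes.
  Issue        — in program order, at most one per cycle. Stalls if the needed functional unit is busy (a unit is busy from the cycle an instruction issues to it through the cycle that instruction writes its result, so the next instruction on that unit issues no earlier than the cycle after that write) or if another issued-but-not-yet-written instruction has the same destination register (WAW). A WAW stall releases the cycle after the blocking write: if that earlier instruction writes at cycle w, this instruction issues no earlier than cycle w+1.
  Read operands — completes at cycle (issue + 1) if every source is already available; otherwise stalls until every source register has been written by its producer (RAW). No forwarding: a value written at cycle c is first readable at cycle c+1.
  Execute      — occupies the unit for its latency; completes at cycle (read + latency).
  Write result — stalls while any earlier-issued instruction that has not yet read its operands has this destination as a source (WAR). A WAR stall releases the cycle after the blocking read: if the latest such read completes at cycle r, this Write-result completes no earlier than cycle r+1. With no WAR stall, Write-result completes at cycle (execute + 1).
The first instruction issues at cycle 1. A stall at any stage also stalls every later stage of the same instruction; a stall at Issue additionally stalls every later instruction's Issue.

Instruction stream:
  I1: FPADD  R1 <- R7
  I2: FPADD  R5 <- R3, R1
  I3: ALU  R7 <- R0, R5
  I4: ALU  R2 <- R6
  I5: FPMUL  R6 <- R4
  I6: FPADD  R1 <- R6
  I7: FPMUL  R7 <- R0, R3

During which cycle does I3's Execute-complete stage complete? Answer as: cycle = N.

cycle = 14

  I1 | 1 | 2 | 5 | 6
  I2 | 7 | 8 | 11 | 12   struct: FPADD busy until I1 writes@6
  I3 | 8 | 13 | 14 | 15   RAW R5: wait I2 write@12
  I4 | 16 | 17 | 18 | 19   struct: ALU busy until I3 writes@15
  I5 | 17 | 18 | 23 | 24
  I6 | 18 | 25 | 28 | 29   RAW R6: wait I5 write@24
  I7 | 25 | 26 | 31 | 32   struct: FPMUL busy until I5 writes@24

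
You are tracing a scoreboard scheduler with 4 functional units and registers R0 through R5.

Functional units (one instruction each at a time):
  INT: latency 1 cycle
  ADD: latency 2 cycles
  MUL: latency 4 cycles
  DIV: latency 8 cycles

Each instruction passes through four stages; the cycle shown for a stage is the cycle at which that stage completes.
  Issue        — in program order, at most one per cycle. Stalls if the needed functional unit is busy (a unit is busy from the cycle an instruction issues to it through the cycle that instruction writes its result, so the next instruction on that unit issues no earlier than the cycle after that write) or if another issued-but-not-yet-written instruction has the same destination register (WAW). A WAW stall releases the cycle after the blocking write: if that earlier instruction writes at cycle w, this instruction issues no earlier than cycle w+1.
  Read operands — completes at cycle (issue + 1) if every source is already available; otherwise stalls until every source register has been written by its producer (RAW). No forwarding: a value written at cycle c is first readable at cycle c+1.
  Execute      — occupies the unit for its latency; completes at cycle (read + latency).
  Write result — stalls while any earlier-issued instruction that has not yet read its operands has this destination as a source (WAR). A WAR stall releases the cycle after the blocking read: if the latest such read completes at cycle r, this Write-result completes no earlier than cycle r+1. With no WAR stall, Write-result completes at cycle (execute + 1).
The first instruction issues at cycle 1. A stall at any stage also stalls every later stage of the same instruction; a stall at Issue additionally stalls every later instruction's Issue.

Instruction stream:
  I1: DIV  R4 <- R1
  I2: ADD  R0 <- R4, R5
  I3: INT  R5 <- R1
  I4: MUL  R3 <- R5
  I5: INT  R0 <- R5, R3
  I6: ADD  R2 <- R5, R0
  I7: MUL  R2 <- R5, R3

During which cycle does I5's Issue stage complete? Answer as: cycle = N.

I1: IS=1 RO=2 EX=10 WR=11
I2: IS=2 RO=12 EX=14 WR=15  [RAW R4: wait I1 write@11]
I3: IS=3 RO=4 EX=5 WR=13  [WAR R5: wait I2 read@12]
I4: IS=4 RO=14 EX=18 WR=19  [RAW R5: wait I3 write@13]
I5: IS=16 RO=20 EX=21 WR=22  [WAW R0: wait I2 write@15; RAW R3: wait I4 write@19]
I6: IS=17 RO=23 EX=25 WR=26  [RAW R0: wait I5 write@22]
I7: IS=27 RO=28 EX=32 WR=33  [WAW R2: wait I6 write@26]

cycle = 16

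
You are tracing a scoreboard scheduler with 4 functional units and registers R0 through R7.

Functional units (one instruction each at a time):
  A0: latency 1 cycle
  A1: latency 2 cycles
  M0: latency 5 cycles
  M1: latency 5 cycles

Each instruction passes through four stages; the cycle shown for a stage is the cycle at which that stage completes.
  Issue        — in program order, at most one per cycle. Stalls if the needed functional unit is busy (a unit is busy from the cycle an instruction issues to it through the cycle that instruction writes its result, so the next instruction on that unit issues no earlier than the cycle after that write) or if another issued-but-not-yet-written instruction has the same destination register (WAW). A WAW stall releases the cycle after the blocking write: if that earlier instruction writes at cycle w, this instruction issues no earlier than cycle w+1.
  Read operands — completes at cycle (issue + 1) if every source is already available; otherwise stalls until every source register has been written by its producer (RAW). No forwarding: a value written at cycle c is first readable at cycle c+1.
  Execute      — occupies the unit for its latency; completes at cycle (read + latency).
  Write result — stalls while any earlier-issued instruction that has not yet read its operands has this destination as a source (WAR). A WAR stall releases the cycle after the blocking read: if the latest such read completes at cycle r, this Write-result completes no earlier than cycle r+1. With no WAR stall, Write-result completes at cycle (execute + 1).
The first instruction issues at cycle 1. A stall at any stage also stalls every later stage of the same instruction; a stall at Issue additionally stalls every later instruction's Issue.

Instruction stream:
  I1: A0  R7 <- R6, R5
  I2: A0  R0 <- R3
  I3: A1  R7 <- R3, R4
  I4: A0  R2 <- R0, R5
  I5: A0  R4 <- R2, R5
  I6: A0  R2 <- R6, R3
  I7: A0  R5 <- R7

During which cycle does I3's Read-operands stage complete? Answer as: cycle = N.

c1: issue I1 (A0)
c2: I1 read-ops
c3: I1 finished on A0
c4: I1→R7
c5: issue I2 (A0)
c6: I2 read-ops · issue I3 (A1)
c7: I2 finished on A0 · I3 read-ops
c8: I2→R0
c9: I3 finished on A1 · issue I4 (A0)
c10: I3→R7 · I4 read-ops
c11: I4 finished on A0
c12: I4→R2
c13: issue I5 (A0)
c14: I5 read-ops
c15: I5 finished on A0
c16: I5→R4
c17: issue I6 (A0)
c18: I6 read-ops
c19: I6 finished on A0
c20: I6→R2
c21: issue I7 (A0)
c22: I7 read-ops
c23: I7 finished on A0
c24: I7→R5

cycle = 7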